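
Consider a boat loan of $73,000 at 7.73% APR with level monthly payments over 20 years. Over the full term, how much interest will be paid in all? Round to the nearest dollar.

Monthly rate = 7.73%/12 = 0.0064417; payment = 73,000 × 0.0064417 / (1 − (1+0.0064417)^−240) = $598.39.
Total paid = 240 × $598.39 = $143,613.60; interest = $143,613.60 − $73,000 = $70,613.60.

$70,614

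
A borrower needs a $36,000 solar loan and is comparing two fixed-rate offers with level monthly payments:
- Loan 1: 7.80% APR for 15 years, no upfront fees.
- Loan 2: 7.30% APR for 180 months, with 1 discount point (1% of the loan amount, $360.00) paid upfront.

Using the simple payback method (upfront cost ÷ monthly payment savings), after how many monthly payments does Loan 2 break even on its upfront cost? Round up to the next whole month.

36 months

Loan 1: monthly rate = 7.8%/12 = 0.0065000; payment = 36,000 × 0.0065000 / (1 − (1+0.0065000)^−180) = $339.89.
Loan 2: monthly rate = 7.3%/12 = 0.0060833; payment = 36,000 × 0.0060833 / (1 − (1+0.0060833)^−180) = $329.65.
Monthly savings = $339.89 − $329.65 = $10.24.
Break-even = $360.00 / $10.24 = 35.16 → 36 months.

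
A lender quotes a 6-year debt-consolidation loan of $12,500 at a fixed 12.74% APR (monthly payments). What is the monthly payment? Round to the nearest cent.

$249.21

Monthly rate = 12.74%/12 = 0.0106167; payment = 12,500 × 0.0106167 / (1 − (1+0.0106167)^−72) = $249.21.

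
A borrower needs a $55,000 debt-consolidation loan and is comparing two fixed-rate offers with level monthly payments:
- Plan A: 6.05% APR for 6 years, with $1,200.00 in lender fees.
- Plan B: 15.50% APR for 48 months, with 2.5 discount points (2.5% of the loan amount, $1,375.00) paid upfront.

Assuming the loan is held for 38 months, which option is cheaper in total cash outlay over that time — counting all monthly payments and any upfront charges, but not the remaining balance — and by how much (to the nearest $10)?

Plan A by $24,190

Plan A: at 6.05% the monthly rate is 0.0050417, so the payment is 55,000 × 0.0050417 / (1 − 1.0050417^−72) = $912.81.
Plan B: monthly rate = 15.5%/12 = 0.0129167; payment = 55,000 × 0.0129167 / (1 − (1+0.0129167)^−48) = $1,544.67.
Over 38 months: Plan A costs 38 × $912.81 + $1,200.00 = $35,886.78; Plan B costs 38 × $1,544.67 + $1,375.00 = $60,072.46.
Plan A is cheaper by $60,072.46 − $35,886.78 = $24,185.68.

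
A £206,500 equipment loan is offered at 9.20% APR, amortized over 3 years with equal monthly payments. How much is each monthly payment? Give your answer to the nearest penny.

Monthly rate = 9.2%/12 = 0.0076667; payment = 206,500 × 0.0076667 / (1 − (1+0.0076667)^−36) = £6,585.88.

£6,585.88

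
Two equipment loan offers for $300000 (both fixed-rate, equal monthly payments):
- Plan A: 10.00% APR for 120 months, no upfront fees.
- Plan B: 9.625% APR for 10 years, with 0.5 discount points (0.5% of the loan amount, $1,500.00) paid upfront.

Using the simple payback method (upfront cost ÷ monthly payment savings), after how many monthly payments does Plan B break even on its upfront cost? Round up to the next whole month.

Plan A: at 10.00% the monthly rate is 0.0083333, so the payment is 300,000 × 0.0083333 / (1 − 1.0083333^−120) = $3,964.52.
Plan B: at 9.625% the monthly rate is 0.0080208, so the payment is 300,000 × 0.0080208 / (1 − 1.0080208^−120) = $3,902.49.
Monthly savings = $3,964.52 − $3,902.49 = $62.03.
Break-even = $1,500.00 / $62.03 = 24.18 → 25 months.

25 months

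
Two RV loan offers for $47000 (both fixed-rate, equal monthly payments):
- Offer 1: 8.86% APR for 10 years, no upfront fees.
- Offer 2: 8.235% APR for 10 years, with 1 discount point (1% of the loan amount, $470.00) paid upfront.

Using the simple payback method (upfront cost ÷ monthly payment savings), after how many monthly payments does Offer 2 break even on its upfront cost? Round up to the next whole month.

Offer 1: monthly rate = 8.86%/12 = 0.0073833; payment = 47,000 × 0.0073833 / (1 − (1+0.0073833)^−120) = $591.82.
Offer 2: monthly rate = 8.235%/12 = 0.0068625; payment = 47,000 × 0.0068625 / (1 − (1+0.0068625)^−120) = $576.09.
Monthly savings = $591.82 − $576.09 = $15.73.
Break-even = $470.00 / $15.73 = 29.88 → 30 months.

30 months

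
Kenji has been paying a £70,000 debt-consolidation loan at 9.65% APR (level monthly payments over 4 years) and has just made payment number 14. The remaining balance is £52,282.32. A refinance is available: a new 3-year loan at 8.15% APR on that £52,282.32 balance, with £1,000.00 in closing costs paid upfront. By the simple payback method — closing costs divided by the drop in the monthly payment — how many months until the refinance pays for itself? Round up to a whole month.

9 months

Current payment = 70,000 × 9.65%/12 / (1 − (1+0.0080417)^−48) = £1,763.64.
Refinanced payment = 52,282.32 × 0.0067917 / (1 − (1+0.0067917)^−36) = £1,641.96.
Monthly savings = £1,763.64 − £1,641.96 = £121.68.
Break-even = £1,000.00 / £121.68 = 8.22 → 9 months.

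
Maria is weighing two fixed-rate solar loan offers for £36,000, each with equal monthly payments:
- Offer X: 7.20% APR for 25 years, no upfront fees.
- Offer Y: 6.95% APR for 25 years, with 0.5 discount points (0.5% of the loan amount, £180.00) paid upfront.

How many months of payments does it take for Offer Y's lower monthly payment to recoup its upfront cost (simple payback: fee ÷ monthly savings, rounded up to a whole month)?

32 months

Offer X: monthly rate = 7.2%/12 = 0.0060000; payment = 36,000 × 0.0060000 / (1 − (1+0.0060000)^−300) = £259.05.
Offer Y: at 6.95% the monthly rate is 0.0057917, so the payment is 36,000 × 0.0057917 / (1 − 1.0057917^−300) = £253.29.
Monthly savings = £259.05 − £253.29 = £5.76.
Break-even = £180.00 / £5.76 = 31.25 → 32 months.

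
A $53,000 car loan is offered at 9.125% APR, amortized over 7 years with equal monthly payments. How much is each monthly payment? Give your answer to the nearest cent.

$856.09

At 9.125% the monthly rate is 0.0076042, so the payment is 53,000 × 0.0076042 / (1 − 1.0076042^−84) = $856.09.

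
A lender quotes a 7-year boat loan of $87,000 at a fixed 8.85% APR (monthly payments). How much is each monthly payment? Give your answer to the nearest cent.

Monthly rate = 8.85%/12 = 0.0073750; payment = 87,000 × 0.0073750 / (1 − (1+0.0073750)^−84) = $1,393.14.

$1,393.14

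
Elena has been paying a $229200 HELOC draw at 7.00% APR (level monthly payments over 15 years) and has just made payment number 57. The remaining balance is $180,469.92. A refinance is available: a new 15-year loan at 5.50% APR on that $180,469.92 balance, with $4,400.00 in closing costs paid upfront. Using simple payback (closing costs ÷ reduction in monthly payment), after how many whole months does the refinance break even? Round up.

Current payment = 229,200 × 7%/12 / (1 − (1+0.0058333)^−180) = $2,060.11.
Refinanced payment = 180,469.92 × 0.0045833 / (1 − (1+0.0045833)^−180) = $1,474.59.
Monthly savings = $2,060.11 − $1,474.59 = $585.52.
Break-even = $4,400.00 / $585.52 = 7.51 → 8 months.

8 months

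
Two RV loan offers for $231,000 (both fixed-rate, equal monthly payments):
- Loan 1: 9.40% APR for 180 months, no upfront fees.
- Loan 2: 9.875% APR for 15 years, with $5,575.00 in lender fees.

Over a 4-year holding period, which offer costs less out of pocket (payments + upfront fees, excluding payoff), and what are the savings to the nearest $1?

Loan 1 by $8,765

Loan 1: monthly rate = 9.4%/12 = 0.0078333; payment = 231,000 × 0.0078333 / (1 − (1+0.0078333)^−180) = $2,398.24.
Loan 2: at 9.875% the monthly rate is 0.0082292, so the payment is 231,000 × 0.0082292 / (1 − 1.0082292^−180) = $2,464.70.
Over 48 months: Loan 1 costs 48 × $2,398.24 = $115,115.52; Loan 2 costs 48 × $2,464.70 + $5,575.00 = $123,880.60.
Loan 1 is cheaper by $123,880.60 − $115,115.52 = $8,765.08.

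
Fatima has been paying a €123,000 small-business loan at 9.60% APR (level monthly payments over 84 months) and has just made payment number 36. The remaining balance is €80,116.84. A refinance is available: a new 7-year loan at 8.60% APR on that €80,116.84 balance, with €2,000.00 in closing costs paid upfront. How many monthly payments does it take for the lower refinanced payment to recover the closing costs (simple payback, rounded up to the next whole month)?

Current payment = 123,000 × 9.6%/12 / (1 − (1+0.0080000)^−84) = €2,016.61.
Refinanced payment = 80,116.84 × 0.0071667 / (1 − (1+0.0071667)^−84) = €1,272.80.
Monthly savings = €2,016.61 − €1,272.80 = €743.81.
Break-even = €2,000.00 / €743.81 = 2.69 → 3 months.

3 months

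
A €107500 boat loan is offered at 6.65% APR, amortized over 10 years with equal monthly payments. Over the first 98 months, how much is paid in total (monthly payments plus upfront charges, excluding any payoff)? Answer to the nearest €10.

At 6.65% the monthly rate is 0.0055417, so the payment is 107,500 × 0.0055417 / (1 − 1.0055417^−120) = €1,228.86.
Total outlay = 98 × €1,228.86 = €120,428.28.

€120,430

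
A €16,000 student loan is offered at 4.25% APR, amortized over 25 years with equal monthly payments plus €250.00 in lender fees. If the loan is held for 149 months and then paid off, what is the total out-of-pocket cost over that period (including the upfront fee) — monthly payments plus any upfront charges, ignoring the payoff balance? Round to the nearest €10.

At 4.25% the monthly rate is 0.0035417, so the payment is 16,000 × 0.0035417 / (1 − 1.0035417^−300) = €86.68.
Total outlay = 149 × €86.68 + €250.00 = €13,165.32.

€13,170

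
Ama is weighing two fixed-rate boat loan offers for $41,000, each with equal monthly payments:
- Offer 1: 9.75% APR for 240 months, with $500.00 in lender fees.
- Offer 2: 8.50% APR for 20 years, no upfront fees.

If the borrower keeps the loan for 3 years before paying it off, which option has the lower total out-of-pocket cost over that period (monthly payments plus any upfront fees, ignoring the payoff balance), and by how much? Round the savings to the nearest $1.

Offer 1: at 9.75% the monthly rate is 0.0081250, so the payment is 41,000 × 0.0081250 / (1 − 1.0081250^−240) = $388.89.
Offer 2: at 8.50% the monthly rate is 0.0070833, so the payment is 41,000 × 0.0070833 / (1 − 1.0070833^−240) = $355.81.
Over 36 months: Offer 1 costs 36 × $388.89 + $500.00 = $14,500.04; Offer 2 costs 36 × $355.81 = $12,809.16.
Offer 2 is cheaper by $14,500.04 − $12,809.16 = $1,690.88.

Offer 2 by $1,691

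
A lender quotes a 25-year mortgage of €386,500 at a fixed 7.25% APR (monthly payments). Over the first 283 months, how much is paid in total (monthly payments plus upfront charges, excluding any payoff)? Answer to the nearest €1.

Monthly rate = 7.25%/12 = 0.0060417; payment = 386,500 × 0.0060417 / (1 − (1+0.0060417)^−300) = €2,793.65.
Total outlay = 283 × €2,793.65 = €790,602.95.

€790,603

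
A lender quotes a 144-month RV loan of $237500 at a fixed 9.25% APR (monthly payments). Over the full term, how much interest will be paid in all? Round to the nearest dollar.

$156,537

At 9.25% the monthly rate is 0.0077083, so the payment is 237,500 × 0.0077083 / (1 − 1.0077083^−144) = $2,736.37.
Total paid = 144 × $2,736.37 = $394,037.28; interest = $394,037.28 − $237,500 = $156,537.28.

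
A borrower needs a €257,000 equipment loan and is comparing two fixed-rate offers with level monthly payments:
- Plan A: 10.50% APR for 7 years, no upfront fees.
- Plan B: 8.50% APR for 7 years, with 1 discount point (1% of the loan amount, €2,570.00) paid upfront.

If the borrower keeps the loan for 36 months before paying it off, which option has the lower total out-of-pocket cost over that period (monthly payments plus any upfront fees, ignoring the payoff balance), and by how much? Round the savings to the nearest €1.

Plan A: monthly rate = 10.5%/12 = 0.0087500; payment = 257,000 × 0.0087500 / (1 − (1+0.0087500)^−84) = €4,333.19.
Plan B: monthly rate = 8.5%/12 = 0.0070833; payment = 257,000 × 0.0070833 / (1 − (1+0.0070833)^−84) = €4,069.98.
Over 36 months: Plan A costs 36 × €4,333.19 = €155,994.84; Plan B costs 36 × €4,069.98 + €2,570.00 = €149,089.28.
Plan B is cheaper by €155,994.84 − €149,089.28 = €6,905.56.

Plan B by €6,906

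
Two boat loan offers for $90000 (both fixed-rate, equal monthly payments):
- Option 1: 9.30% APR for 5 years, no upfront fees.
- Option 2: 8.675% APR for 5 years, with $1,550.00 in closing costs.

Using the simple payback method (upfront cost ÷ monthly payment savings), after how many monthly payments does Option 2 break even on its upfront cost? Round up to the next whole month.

Option 1: monthly rate = 9.3%/12 = 0.0077500; payment = 90,000 × 0.0077500 / (1 − (1+0.0077500)^−60) = $1,881.38.
Option 2: monthly rate = 8.675%/12 = 0.0072292; payment = 90,000 × 0.0072292 / (1 − (1+0.0072292)^−60) = $1,854.09.
Monthly savings = $1,881.38 − $1,854.09 = $27.29.
Break-even = $1,550.00 / $27.29 = 56.80 → 57 months.

57 months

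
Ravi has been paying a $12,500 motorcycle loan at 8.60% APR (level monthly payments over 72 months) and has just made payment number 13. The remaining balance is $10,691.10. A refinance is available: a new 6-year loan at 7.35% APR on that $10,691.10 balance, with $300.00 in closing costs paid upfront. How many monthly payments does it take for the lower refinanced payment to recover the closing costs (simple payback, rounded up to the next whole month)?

Current payment = 12,500 × 8.6%/12 / (1 − (1+0.0071667)^−72) = $222.85.
Refinanced payment = 10,691.10 × 0.0061250 / (1 − (1+0.0061250)^−72) = $184.07.
Monthly savings = $222.85 − $184.07 = $38.78.
Break-even = $300.00 / $38.78 = 7.74 → 8 months.

8 months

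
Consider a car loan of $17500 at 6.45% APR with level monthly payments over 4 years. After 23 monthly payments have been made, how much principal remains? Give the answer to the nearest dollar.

$9,675

With monthly rate i = 6.45%/12 = 0.0053750, the balance after k of n payments is P · [(1+i)^n − (1+i)^k] / [(1+i)^n − 1].
(1+0.0053750)^48 = 1.29344487 and (1+0.0053750)^23 = 1.13121689, so the balance is 17,500 × (1.29344487 − 1.13121689) / (1.29344487 − 1) = $9,674.70.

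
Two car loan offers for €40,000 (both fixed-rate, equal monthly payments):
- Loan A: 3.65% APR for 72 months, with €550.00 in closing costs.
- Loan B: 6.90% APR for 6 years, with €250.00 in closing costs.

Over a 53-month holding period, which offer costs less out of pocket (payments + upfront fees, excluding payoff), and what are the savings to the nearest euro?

Loan A: at 3.65% the monthly rate is 0.0030417, so the payment is 40,000 × 0.0030417 / (1 − 1.0030417^−72) = €619.45.
Loan B: monthly rate = 6.9%/12 = 0.0057500; payment = 40,000 × 0.0057500 / (1 − (1+0.0057500)^−72) = €680.04.
Over 53 months: Loan A costs 53 × €619.45 + €550.00 = €33,380.85; Loan B costs 53 × €680.04 + €250.00 = €36,292.12.
Loan A is cheaper by €36,292.12 − €33,380.85 = €2,911.27.

Loan A by €2,911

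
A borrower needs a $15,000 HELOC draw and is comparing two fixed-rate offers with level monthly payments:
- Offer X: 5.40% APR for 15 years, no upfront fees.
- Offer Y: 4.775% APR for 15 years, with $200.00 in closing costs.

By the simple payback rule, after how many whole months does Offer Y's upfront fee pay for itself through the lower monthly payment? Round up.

41 months

Offer X: at 5.40% the monthly rate is 0.0045000, so the payment is 15,000 × 0.0045000 / (1 − 1.0045000^−180) = $121.77.
Offer Y: monthly rate = 4.775%/12 = 0.0039792; payment = 15,000 × 0.0039792 / (1 − (1+0.0039792)^−180) = $116.87.
Monthly savings = $121.77 − $116.87 = $4.90.
Break-even = $200.00 / $4.90 = 40.82 → 41 months.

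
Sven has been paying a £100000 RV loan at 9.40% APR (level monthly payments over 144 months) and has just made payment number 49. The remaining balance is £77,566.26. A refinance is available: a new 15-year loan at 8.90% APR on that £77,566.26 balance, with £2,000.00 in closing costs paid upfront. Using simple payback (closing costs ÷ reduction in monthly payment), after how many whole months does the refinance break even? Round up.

6 months

Current payment = 100,000 × 9.4%/12 / (1 − (1+0.0078333)^−144) = £1,160.68.
Refinanced payment = 77,566.26 × 0.0074167 / (1 − (1+0.0074167)^−180) = £782.12.
Monthly savings = £1,160.68 − £782.12 = £378.56.
Break-even = £2,000.00 / £378.56 = 5.28 → 6 months.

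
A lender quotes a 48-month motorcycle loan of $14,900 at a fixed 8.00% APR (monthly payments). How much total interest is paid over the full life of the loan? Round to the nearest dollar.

At 8.00% the monthly rate is 0.0066667, so the payment is 14,900 × 0.0066667 / (1 − 1.0066667^−48) = $363.75.
Total paid = 48 × $363.75 = $17,460.00; interest = $17,460.00 − $14,900 = $2,560.00.

$2,560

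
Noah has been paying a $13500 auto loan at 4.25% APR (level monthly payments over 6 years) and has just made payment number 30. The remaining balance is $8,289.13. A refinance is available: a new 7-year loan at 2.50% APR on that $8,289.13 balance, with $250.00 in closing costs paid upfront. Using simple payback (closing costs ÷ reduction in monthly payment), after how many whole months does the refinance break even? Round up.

3 months

Current payment = 13,500 × 4.25%/12 / (1 − (1+0.0035417)^−72) = $212.75.
Refinanced payment = 8,289.13 × 0.0020833 / (1 − (1+0.0020833)^−84) = $107.67.
Monthly savings = $212.75 − $107.67 = $105.08.
Break-even = $250.00 / $105.08 = 2.38 → 3 months.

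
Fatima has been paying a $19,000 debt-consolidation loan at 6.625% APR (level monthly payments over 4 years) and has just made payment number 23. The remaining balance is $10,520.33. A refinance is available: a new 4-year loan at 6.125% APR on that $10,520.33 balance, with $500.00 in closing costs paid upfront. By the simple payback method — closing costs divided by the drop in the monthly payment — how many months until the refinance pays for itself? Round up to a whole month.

Current payment = 19,000 × 6.625%/12 / (1 − (1+0.0055208)^−48) = $451.68.
Refinanced payment = 10,520.33 × 0.0051042 / (1 − (1+0.0051042)^−48) = $247.67.
Monthly savings = $451.68 − $247.67 = $204.01.
Break-even = $500.00 / $204.01 = 2.45 → 3 months.

3 months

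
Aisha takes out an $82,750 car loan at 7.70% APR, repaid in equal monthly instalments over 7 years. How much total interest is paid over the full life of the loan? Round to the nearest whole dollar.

$24,554

At 7.70% the monthly rate is 0.0064167, so the payment is 82,750 × 0.0064167 / (1 − 1.0064167^−84) = $1,277.43.
Total paid = 84 × $1,277.43 = $107,304.12; interest = $107,304.12 − $82,750 = $24,554.12.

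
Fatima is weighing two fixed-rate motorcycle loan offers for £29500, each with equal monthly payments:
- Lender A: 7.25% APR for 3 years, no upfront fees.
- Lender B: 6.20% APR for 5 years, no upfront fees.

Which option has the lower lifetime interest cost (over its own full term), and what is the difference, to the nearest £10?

Lender A by £1,470

Lender A: at 7.25% the monthly rate is 0.0060417, so the payment is 29,500 × 0.0060417 / (1 − 1.0060417^−36) = £914.25.
Total interest on Lender A = 36 × £914.25 − £29,500 = £3,413.00.
Lender B: monthly rate = 6.2%/12 = 0.0051667; payment = 29,500 × 0.0051667 / (1 − (1+0.0051667)^−60) = £573.07.
Total interest on Lender B = 60 × £573.07 − £29,500 = £4,884.20.
Lender A is lower by £1,471.20.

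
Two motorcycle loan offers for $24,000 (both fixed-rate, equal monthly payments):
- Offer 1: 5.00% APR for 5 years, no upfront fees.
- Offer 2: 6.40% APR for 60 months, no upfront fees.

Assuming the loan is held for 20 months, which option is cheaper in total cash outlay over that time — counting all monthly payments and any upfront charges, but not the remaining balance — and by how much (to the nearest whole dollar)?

Offer 1 by $311

Offer 1: monthly rate = 5%/12 = 0.0041667; payment = 24,000 × 0.0041667 / (1 − (1+0.0041667)^−60) = $452.91.
Offer 2: at 6.40% the monthly rate is 0.0053333, so the payment is 24,000 × 0.0053333 / (1 − 1.0053333^−60) = $468.46.
Over 20 months: Offer 1 costs 20 × $452.91 = $9,058.20; Offer 2 costs 20 × $468.46 = $9,369.20.
Offer 1 is cheaper by $9,369.20 − $9,058.20 = $311.00.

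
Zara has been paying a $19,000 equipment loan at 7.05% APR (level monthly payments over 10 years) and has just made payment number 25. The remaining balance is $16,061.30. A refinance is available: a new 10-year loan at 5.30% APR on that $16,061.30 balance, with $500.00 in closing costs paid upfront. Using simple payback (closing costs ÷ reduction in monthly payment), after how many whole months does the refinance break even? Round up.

11 months

Current payment = 19,000 × 7.05%/12 / (1 − (1+0.0058750)^−120) = $221.10.
Refinanced payment = 16,061.30 × 0.0044167 / (1 − (1+0.0044167)^−120) = $172.72.
Monthly savings = $221.10 − $172.72 = $48.38.
Break-even = $500.00 / $48.38 = 10.33 → 11 months.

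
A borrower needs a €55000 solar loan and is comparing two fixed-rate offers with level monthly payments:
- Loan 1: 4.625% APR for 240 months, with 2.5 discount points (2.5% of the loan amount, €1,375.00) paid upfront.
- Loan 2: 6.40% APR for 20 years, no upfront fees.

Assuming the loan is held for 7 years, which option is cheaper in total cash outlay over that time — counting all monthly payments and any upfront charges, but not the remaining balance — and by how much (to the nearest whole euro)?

Loan 1: monthly rate = 4.625%/12 = 0.0038542; payment = 55,000 × 0.0038542 / (1 − (1+0.0038542)^−240) = €351.68.
Loan 2: at 6.40% the monthly rate is 0.0053333, so the payment is 55,000 × 0.0053333 / (1 − 1.0053333^−240) = €406.83.
Over 84 months: Loan 1 costs 84 × €351.68 + €1,375.00 = €30,916.12; Loan 2 costs 84 × €406.83 = €34,173.72.
Loan 1 is cheaper by €34,173.72 − €30,916.12 = €3,257.60.

Loan 1 by €3,258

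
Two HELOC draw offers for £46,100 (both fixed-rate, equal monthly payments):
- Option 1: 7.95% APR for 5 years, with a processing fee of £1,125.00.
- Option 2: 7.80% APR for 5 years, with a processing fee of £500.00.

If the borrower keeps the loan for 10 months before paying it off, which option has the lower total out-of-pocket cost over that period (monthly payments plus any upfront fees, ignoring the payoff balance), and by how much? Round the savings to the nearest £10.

Option 2 by £660

Option 1: monthly rate = 7.95%/12 = 0.0066250; payment = 46,100 × 0.0066250 / (1 − (1+0.0066250)^−60) = £933.64.
Option 2: at 7.80% the monthly rate is 0.0065000, so the payment is 46,100 × 0.0065000 / (1 − 1.0065000^−60) = £930.34.
Over 10 months: Option 1 costs 10 × £933.64 + £1,125.00 = £10,461.40; Option 2 costs 10 × £930.34 + £500.00 = £9,803.40.
Option 2 is cheaper by £10,461.40 − £9,803.40 = £658.00.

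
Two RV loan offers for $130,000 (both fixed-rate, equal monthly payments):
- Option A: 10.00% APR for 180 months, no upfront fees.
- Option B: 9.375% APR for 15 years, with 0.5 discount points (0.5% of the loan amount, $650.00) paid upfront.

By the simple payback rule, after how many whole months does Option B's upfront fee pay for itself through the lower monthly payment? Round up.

Option A: monthly rate = 10%/12 = 0.0083333; payment = 130,000 × 0.0083333 / (1 − (1+0.0083333)^−180) = $1,396.99.
Option B: at 9.375% the monthly rate is 0.0078125, so the payment is 130,000 × 0.0078125 / (1 − 1.0078125^−180) = $1,347.70.
Monthly savings = $1,396.99 − $1,347.70 = $49.29.
Break-even = $650.00 / $49.29 = 13.19 → 14 months.

14 months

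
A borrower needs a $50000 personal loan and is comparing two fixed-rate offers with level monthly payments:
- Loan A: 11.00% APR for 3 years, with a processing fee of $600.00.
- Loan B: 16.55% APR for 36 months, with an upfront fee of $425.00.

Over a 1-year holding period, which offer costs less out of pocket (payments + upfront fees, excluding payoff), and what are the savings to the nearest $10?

Loan A by $1,440

Loan A: monthly rate = 11%/12 = 0.0091667; payment = 50,000 × 0.0091667 / (1 − (1+0.0091667)^−36) = $1,636.94.
Loan B: at 16.55% the monthly rate is 0.0137917, so the payment is 50,000 × 0.0137917 / (1 − 1.0137917^−36) = $1,771.46.
Over 12 months: Loan A costs 12 × $1,636.94 + $600.00 = $20,243.28; Loan B costs 12 × $1,771.46 + $425.00 = $21,682.52.
Loan A is cheaper by $21,682.52 − $20,243.28 = $1,439.24.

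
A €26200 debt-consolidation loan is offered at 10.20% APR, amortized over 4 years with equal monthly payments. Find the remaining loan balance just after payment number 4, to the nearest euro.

€24,400

With monthly rate i = 10.2%/12 = 0.0085000, the balance after k of n payments is P · [(1+i)^n − (1+i)^k] / [(1+i)^n − 1].
(1+0.0085000)^48 = 1.50121648 and (1+0.0085000)^4 = 1.03443596, so the balance is 26,200 × (1.50121648 − 1.03443596) / (1.50121648 − 1) = €24,399.94.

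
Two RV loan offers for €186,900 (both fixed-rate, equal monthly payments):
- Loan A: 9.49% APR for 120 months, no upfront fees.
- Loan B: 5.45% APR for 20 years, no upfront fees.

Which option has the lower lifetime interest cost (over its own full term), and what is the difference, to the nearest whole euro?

Loan A: monthly rate = 9.49%/12 = 0.0079083; payment = 186,900 × 0.0079083 / (1 − (1+0.0079083)^−120) = €2,417.42.
Total interest on Loan A = 120 × €2,417.42 − €186,900 = €103,190.40.
Loan B: at 5.45% the monthly rate is 0.0045417, so the payment is 186,900 × 0.0045417 / (1 − 1.0045417^−240) = €1,280.39.
Total interest on Loan B = 240 × €1,280.39 − €186,900 = €120,393.60.
Loan A is lower by €17,203.20.

Loan A by €17,203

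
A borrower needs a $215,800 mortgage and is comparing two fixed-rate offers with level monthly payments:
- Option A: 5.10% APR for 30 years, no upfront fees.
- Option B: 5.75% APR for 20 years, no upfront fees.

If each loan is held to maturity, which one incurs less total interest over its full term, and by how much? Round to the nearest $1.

Option A: at 5.10% the monthly rate is 0.0042500, so the payment is 215,800 × 0.0042500 / (1 − 1.0042500^−360) = $1,171.69.
Total interest on Option A = 360 × $1,171.69 − $215,800 = $206,008.40.
Option B: at 5.75% the monthly rate is 0.0047917, so the payment is 215,800 × 0.0047917 / (1 − 1.0047917^−240) = $1,515.10.
Total interest on Option B = 240 × $1,515.10 − $215,800 = $147,824.00.
Option B is lower by $58,184.40.

Option B by $58,184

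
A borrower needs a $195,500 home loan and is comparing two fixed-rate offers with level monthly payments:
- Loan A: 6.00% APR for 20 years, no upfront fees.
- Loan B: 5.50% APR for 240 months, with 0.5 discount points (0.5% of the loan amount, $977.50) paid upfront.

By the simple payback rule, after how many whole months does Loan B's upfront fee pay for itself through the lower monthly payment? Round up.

18 months

Loan A: at 6.00% the monthly rate is 0.0050000, so the payment is 195,500 × 0.0050000 / (1 − 1.0050000^−240) = $1,400.62.
Loan B: at 5.50% the monthly rate is 0.0045833, so the payment is 195,500 × 0.0045833 / (1 − 1.0045833^−240) = $1,344.82.
Monthly savings = $1,400.62 − $1,344.82 = $55.80.
Break-even = $977.50 / $55.80 = 17.52 → 18 months.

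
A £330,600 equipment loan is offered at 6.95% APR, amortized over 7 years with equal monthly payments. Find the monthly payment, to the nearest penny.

£4,981.56

At 6.95% the monthly rate is 0.0057917, so the payment is 330,600 × 0.0057917 / (1 − 1.0057917^−84) = £4,981.56.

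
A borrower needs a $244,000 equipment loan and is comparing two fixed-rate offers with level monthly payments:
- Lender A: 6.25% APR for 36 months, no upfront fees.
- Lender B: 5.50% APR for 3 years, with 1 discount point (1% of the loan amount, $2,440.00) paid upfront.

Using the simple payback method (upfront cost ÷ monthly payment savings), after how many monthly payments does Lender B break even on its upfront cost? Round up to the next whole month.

30 months

Lender A: monthly rate = 6.25%/12 = 0.0052083; payment = 244,000 × 0.0052083 / (1 − (1+0.0052083)^−36) = $7,450.62.
Lender B: monthly rate = 5.5%/12 = 0.0045833; payment = 244,000 × 0.0045833 / (1 − (1+0.0045833)^−36) = $7,367.80.
Monthly savings = $7,450.62 − $7,367.80 = $82.82.
Break-even = $2,440.00 / $82.82 = 29.46 → 30 months.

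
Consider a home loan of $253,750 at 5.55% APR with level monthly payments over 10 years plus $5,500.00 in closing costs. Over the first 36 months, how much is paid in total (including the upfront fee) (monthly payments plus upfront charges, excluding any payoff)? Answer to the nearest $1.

Monthly rate = 5.55%/12 = 0.0046250; payment = 253,750 × 0.0046250 / (1 − (1+0.0046250)^−120) = $2,760.15.
Total outlay = 36 × $2,760.15 + $5,500.00 = $104,865.40.

$104,865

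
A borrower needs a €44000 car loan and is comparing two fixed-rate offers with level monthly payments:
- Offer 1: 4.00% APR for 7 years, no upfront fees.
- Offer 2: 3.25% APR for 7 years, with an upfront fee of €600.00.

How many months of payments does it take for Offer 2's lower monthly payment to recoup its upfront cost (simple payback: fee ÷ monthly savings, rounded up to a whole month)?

40 months

Offer 1: at 4.00% the monthly rate is 0.0033333, so the payment is 44,000 × 0.0033333 / (1 − 1.0033333^−84) = €601.43.
Offer 2: monthly rate = 3.25%/12 = 0.0027083; payment = 44,000 × 0.0027083 / (1 − (1+0.0027083)^−84) = €586.36.
Monthly savings = €601.43 − €586.36 = €15.07.
Break-even = €600.00 / €15.07 = 39.81 → 40 months.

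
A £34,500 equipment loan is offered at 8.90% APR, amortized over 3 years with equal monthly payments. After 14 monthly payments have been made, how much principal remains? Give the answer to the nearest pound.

£22,162

With monthly rate i = 8.9%/12 = 0.0074167, the balance after k of n payments is P · [(1+i)^n − (1+i)^k] / [(1+i)^n − 1].
(1+0.0074167)^36 = 1.30475430 and (1+0.0074167)^14 = 1.10899054, so the balance is 34,500 × (1.30475430 − 1.10899054) / (1.30475430 − 1) = £22,161.62.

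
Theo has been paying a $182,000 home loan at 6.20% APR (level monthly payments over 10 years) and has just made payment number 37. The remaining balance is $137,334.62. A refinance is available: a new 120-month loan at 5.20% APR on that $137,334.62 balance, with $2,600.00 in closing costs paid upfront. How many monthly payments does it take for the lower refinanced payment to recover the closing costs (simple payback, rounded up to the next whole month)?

5 months

Current payment = 182,000 × 6.2%/12 / (1 − (1+0.0051667)^−120) = $2,038.90.
Refinanced payment = 137,334.62 × 0.0043333 / (1 − (1+0.0043333)^−120) = $1,470.11.
Monthly savings = $2,038.90 − $1,470.11 = $568.79.
Break-even = $2,600.00 / $568.79 = 4.57 → 5 months.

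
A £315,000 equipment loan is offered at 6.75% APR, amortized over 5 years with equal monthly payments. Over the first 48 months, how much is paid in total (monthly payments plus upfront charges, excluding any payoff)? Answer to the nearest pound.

£297,614

Monthly rate = 6.75%/12 = 0.0056250; payment = 315,000 × 0.0056250 / (1 − (1+0.0056250)^−60) = £6,200.29.
Total outlay = 48 × £6,200.29 = £297,613.92.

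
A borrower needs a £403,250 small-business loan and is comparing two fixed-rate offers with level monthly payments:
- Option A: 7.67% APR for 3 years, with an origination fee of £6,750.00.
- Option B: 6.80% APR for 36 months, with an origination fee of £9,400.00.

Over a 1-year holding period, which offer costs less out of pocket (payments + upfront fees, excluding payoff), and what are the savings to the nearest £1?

Option A: at 7.67% the monthly rate is 0.0063917, so the payment is 403,250 × 0.0063917 / (1 − 1.0063917^−36) = £12,575.09.
Option B: at 6.80% the monthly rate is 0.0056667, so the payment is 403,250 × 0.0056667 / (1 − 1.0056667^−36) = £12,414.35.
Over 12 months: Option A costs 12 × £12,575.09 + £6,750.00 = £157,651.08; Option B costs 12 × £12,414.35 + £9,400.00 = £158,372.20.
Option A is cheaper by £158,372.20 − £157,651.08 = £721.12.

Option A by £721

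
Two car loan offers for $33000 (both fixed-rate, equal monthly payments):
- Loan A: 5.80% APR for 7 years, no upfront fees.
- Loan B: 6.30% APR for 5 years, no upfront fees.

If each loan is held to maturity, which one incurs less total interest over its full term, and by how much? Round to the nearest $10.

Loan A: monthly rate = 5.8%/12 = 0.0048333; payment = 33,000 × 0.0048333 / (1 − (1+0.0048333)^−84) = $478.92.
Total interest on Loan A = 84 × $478.92 − $33,000 = $7,229.28.
Loan B: at 6.30% the monthly rate is 0.0052500, so the payment is 33,000 × 0.0052500 / (1 − 1.0052500^−60) = $642.60.
Total interest on Loan B = 60 × $642.60 − $33,000 = $5,556.00.
Loan B is lower by $1,673.28.

Loan B by $1,670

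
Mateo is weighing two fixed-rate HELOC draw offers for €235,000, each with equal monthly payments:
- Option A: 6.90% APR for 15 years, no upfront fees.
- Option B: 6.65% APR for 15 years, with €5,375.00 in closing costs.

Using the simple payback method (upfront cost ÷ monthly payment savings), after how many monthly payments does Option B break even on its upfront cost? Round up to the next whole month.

Option A: monthly rate = 6.9%/12 = 0.0057500; payment = 235,000 × 0.0057500 / (1 − (1+0.0057500)^−180) = €2,099.13.
Option B: monthly rate = 6.65%/12 = 0.0055417; payment = 235,000 × 0.0055417 / (1 − (1+0.0055417)^−180) = €2,066.53.
Monthly savings = €2,099.13 − €2,066.53 = €32.60.
Break-even = €5,375.00 / €32.60 = 164.88 → 165 months.

165 months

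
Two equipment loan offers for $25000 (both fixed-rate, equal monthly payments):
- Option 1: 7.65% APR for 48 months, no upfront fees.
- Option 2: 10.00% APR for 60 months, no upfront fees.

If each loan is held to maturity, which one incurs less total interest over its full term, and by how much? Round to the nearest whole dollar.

Option 1: at 7.65% the monthly rate is 0.0063750, so the payment is 25,000 × 0.0063750 / (1 − 1.0063750^−48) = $606.22.
Total interest on Option 1 = 48 × $606.22 − $25,000 = $4,098.56.
Option 2: at 10.00% the monthly rate is 0.0083333, so the payment is 25,000 × 0.0083333 / (1 − 1.0083333^−60) = $531.18.
Total interest on Option 2 = 60 × $531.18 − $25,000 = $6,870.80.
Option 1 is lower by $2,772.24.

Option 1 by $2,772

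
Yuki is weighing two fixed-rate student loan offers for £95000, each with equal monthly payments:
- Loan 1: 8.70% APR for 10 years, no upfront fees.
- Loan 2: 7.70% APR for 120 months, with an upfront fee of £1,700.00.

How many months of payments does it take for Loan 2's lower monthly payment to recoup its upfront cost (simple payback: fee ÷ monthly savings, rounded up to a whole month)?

34 months

Loan 1: at 8.70% the monthly rate is 0.0072500, so the payment is 95,000 × 0.0072500 / (1 − 1.0072500^−120) = £1,188.05.
Loan 2: monthly rate = 7.7%/12 = 0.0064167; payment = 95,000 × 0.0064167 / (1 − (1+0.0064167)^−120) = £1,137.61.
Monthly savings = £1,188.05 − £1,137.61 = £50.44.
Break-even = £1,700.00 / £50.44 = 33.70 → 34 months.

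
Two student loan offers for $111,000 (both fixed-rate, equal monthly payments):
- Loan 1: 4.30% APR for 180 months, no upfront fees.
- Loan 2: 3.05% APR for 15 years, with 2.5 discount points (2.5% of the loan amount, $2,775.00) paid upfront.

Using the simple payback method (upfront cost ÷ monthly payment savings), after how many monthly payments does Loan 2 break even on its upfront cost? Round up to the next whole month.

41 months

Loan 1: monthly rate = 4.3%/12 = 0.0035833; payment = 111,000 × 0.0035833 / (1 − (1+0.0035833)^−180) = $837.84.
Loan 2: monthly rate = 3.05%/12 = 0.0025417; payment = 111,000 × 0.0025417 / (1 − (1+0.0025417)^−180) = $769.22.
Monthly savings = $837.84 − $769.22 = $68.62.
Break-even = $2,775.00 / $68.62 = 40.44 → 41 months.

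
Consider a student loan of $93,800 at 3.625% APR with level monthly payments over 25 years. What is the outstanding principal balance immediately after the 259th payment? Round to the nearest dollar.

$18,326

With monthly rate i = 3.625%/12 = 0.0030208, the balance after k of n payments is P · [(1+i)^n − (1+i)^k] / [(1+i)^n − 1].
(1+0.0030208)^300 = 2.47164504 and (1+0.0030208)^259 = 2.18412756, so the balance is 93,800 × (2.47164504 − 2.18412756) / (2.47164504 − 1) = $18,325.85.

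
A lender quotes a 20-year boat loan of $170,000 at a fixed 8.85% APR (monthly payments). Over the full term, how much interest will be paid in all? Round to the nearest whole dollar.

$193,161

At 8.85% the monthly rate is 0.0073750, so the payment is 170,000 × 0.0073750 / (1 − 1.0073750^−240) = $1,513.17.
Total paid = 240 × $1,513.17 = $363,160.80; interest = $363,160.80 − $170,000 = $193,160.80.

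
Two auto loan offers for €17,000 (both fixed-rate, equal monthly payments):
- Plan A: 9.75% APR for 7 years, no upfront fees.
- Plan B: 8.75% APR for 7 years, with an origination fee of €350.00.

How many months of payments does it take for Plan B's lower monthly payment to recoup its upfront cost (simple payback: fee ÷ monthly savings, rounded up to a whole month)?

41 months

Plan A: monthly rate = 9.75%/12 = 0.0081250; payment = 17,000 × 0.0081250 / (1 − (1+0.0081250)^−84) = €280.03.
Plan B: at 8.75% the monthly rate is 0.0072917, so the payment is 17,000 × 0.0072917 / (1 − 1.0072917^−84) = €271.36.
Monthly savings = €280.03 − €271.36 = €8.67.
Break-even = €350.00 / €8.67 = 40.37 → 41 months.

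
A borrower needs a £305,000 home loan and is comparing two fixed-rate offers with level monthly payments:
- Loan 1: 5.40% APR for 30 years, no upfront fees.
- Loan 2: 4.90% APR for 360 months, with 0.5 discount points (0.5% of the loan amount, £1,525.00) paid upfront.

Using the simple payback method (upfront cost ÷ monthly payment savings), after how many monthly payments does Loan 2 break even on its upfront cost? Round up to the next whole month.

Loan 1: monthly rate = 5.4%/12 = 0.0045000; payment = 305,000 × 0.0045000 / (1 − (1+0.0045000)^−360) = £1,712.67.
Loan 2: at 4.90% the monthly rate is 0.0040833, so the payment is 305,000 × 0.0040833 / (1 − 1.0040833^−360) = £1,618.72.
Monthly savings = £1,712.67 − £1,618.72 = £93.95.
Break-even = £1,525.00 / £93.95 = 16.23 → 17 months.

17 months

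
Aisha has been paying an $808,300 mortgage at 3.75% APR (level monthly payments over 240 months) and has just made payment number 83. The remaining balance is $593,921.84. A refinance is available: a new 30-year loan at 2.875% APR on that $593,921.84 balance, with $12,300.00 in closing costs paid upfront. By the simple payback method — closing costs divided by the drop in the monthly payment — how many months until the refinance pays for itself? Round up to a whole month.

Current payment = 808,300 × 3.75%/12 / (1 − (1+0.0031250)^−240) = $4,792.32.
Refinanced payment = 593,921.84 × 0.0023958 / (1 − (1+0.0023958)^−360) = $2,464.14.
Monthly savings = $4,792.32 − $2,464.14 = $2,328.18.
Break-even = $12,300.00 / $2,328.18 = 5.28 → 6 months.

6 months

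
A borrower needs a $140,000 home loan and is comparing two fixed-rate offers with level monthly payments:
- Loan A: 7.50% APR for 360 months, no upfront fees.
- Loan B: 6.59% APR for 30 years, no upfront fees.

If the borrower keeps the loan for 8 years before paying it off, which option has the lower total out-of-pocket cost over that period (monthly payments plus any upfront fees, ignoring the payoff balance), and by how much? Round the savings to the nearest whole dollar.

Loan B by $8,227

Loan A: at 7.50% the monthly rate is 0.0062500, so the payment is 140,000 × 0.0062500 / (1 − 1.0062500^−360) = $978.90.
Loan B: at 6.59% the monthly rate is 0.0054917, so the payment is 140,000 × 0.0054917 / (1 − 1.0054917^−360) = $893.20.
Over 96 months: Loan A costs 96 × $978.90 = $93,974.40; Loan B costs 96 × $893.20 = $85,747.20.
Loan B is cheaper by $93,974.40 − $85,747.20 = $8,227.20.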